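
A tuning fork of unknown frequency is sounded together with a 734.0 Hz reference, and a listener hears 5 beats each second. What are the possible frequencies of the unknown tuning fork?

|f − 734.0| = 5, so f = 734.0 ± 5.

729 Hz or 739 Hz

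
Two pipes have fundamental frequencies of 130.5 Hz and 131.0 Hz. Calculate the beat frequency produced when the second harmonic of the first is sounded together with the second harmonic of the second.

1.0 Hz

Second harmonic of the first: 2·130.5 = 261.0 Hz.
Second harmonic of the second: 2·131.0 = 262.0 Hz.
f_beat = |261.0 − 262.0| = 1.0 Hz.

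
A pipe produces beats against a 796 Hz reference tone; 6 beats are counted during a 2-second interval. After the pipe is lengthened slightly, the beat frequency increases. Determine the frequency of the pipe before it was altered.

Beat frequency = 6/2 = 3 Hz.
|f − 796| = 3, so the pipe was at either 793 Hz or 799 Hz.
A longer pipe has a lower fundamental; the adjustment lowers the pipe's frequency.
The beat rate rose, so the adjustment moved the pipe further from 796 Hz — it was already below the reference.

793 Hz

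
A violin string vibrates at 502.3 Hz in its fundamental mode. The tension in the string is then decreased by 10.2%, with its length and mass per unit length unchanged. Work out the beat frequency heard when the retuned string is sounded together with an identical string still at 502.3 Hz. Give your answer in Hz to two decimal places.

For a string, f ∝ √T, so the new frequency is 502.3·√0.898 = 475.9939 Hz.
f_beat = |475.9939 − 502.3| = 26.31 Hz.

26.31 Hz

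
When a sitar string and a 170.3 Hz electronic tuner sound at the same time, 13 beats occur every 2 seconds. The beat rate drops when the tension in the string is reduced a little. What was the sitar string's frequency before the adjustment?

Beat frequency = 13/2 = 6.5 Hz.
|f − 170.3| = 6.5, so the sitar string was at either 163.8 Hz or 176.8 Hz.
Lower tension means lower frequency; the adjustment lowers the sitar string's frequency.
The beat rate fell, so the adjustment moved the sitar string toward 170.3 Hz — it must have started above the reference.

176.8 Hz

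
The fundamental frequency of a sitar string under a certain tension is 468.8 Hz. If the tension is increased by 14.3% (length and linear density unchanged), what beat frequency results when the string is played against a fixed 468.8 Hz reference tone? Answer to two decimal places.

32.40 Hz

For a string, f ∝ √T, so the new frequency is 468.8·√1.143 = 501.1996 Hz.
f_beat = |501.1996 − 468.8| = 32.40 Hz.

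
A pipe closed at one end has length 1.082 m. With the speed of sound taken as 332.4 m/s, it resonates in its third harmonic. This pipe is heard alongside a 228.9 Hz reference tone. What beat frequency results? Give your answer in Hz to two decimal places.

Closed pipe (odd harmonics): f_n = n·v/(4L) = 3·332.4/(4·1.082) = 230.4067 Hz.
f_beat = |230.4067 − 228.9| = 1.51 Hz.

1.51 Hz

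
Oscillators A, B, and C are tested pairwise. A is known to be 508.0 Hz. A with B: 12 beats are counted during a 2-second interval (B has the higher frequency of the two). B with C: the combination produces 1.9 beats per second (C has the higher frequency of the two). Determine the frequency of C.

515.9 Hz

A–B: Beat frequency = 12/2 = 6 Hz.
B is above A, so f_B = 508.0 + 6 = 514 Hz.
C is above B, so f_C = 514 + 1.9 = 515.9 Hz.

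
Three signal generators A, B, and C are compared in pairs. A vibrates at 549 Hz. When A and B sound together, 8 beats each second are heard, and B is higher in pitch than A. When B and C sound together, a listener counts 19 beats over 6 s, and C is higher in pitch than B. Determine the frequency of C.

B is above A, so f_B = 549 + 8 = 557 Hz.
B–C: Beat frequency = 19/6 = 3.1667 Hz.
C is above B, so f_C = 557 + 3.1667 = 560.1667 Hz.

560.1667 Hz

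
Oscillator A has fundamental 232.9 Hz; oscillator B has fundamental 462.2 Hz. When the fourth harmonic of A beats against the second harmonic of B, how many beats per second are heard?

7.2 Hz

Fourth harmonic of the first: 4·232.9 = 931.6 Hz.
Second harmonic of the second: 2·462.2 = 924.4 Hz.
f_beat = |931.6 − 924.4| = 7.2 Hz.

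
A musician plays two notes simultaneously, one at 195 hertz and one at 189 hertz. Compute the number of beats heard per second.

6 Hz

Beats arise from superposition of two nearby frequencies; the beat rate is |f₁ − f₂|.
|195 − 189| = 6 Hz.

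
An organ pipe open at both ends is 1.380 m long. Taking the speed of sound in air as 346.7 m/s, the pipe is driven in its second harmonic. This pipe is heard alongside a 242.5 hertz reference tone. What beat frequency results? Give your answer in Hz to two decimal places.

8.73 Hz

Open pipe: f_n = n·v/(2L) = 2·346.7/(2·1.380) = 251.2319 Hz.
f_beat = |251.2319 − 242.5| = 8.73 Hz.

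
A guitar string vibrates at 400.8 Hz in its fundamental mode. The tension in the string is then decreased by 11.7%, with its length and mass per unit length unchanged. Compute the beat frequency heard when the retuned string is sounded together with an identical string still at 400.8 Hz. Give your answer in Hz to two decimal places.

For a string, f ∝ √T, so the new frequency is 400.8·√0.883 = 376.6241 Hz.
f_beat = |376.6241 − 400.8| = 24.18 Hz.

24.18 Hz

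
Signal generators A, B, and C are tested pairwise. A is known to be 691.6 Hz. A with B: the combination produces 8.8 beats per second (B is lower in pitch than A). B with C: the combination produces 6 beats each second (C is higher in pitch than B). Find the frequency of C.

688.8 Hz

B is below A, so f_B = 691.6 − 8.8 = 682.8 Hz.
C is above B, so f_C = 682.8 + 6 = 688.8 Hz.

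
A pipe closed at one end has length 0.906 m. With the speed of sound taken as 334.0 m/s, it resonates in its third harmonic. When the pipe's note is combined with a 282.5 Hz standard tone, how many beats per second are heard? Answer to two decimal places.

6.01 Hz

Closed pipe (odd harmonics): f_n = n·v/(4L) = 3·334.0/(4·0.906) = 276.4901 Hz.
f_beat = |276.4901 − 282.5| = 6.01 Hz.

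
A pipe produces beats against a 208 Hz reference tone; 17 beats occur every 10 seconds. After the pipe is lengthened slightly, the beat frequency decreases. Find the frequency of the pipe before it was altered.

209.7 Hz

Beat frequency = 17/10 = 1.7 Hz.
|f − 208| = 1.7, so the pipe was at either 206.3 Hz or 209.7 Hz.
A longer pipe has a lower fundamental; the adjustment lowers the pipe's frequency.
The beat rate fell, so the adjustment moved the pipe toward 208 Hz — it must have started above the reference.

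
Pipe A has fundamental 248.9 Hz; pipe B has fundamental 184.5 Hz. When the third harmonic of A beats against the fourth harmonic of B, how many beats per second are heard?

Third harmonic of the first: 3·248.9 = 746.7 Hz.
Fourth harmonic of the second: 4·184.5 = 738.0 Hz.
f_beat = |746.7 − 738.0| = 8.7 Hz.

8.7 Hz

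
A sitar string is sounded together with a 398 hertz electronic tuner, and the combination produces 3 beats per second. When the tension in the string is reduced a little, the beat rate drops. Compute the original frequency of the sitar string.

|f − 398| = 3, so the sitar string was at either 395 Hz or 401 Hz.
Lower tension means lower frequency; the adjustment lowers the sitar string's frequency.
The beat rate fell, so the adjustment moved the sitar string toward 398 Hz — it must have started above the reference.

401 Hz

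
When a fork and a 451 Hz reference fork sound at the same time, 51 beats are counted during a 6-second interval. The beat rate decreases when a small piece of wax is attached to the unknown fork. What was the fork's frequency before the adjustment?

459.5 Hz

Beat frequency = 51/6 = 8.5 Hz.
|f − 451| = 8.5, so the fork was at either 442.5 Hz or 459.5 Hz.
Loading a fork with wax lowers its frequency; the adjustment lowers the fork's frequency.
The beat rate fell, so the adjustment moved the fork toward 451 Hz — it must have started above the reference.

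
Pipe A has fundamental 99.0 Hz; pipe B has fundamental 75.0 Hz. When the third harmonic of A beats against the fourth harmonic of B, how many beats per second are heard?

3.0 Hz

Third harmonic of the first: 3·99.0 = 297.0 Hz.
Fourth harmonic of the second: 4·75.0 = 300.0 Hz.
f_beat = |297.0 − 300.0| = 3.0 Hz.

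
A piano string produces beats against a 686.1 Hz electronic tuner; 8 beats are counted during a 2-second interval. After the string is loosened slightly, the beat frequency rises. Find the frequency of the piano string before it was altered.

Beat frequency = 8/2 = 4 Hz.
|f − 686.1| = 4, so the piano string was at either 682.1 Hz or 690.1 Hz.
Reducing tension lowers a string's frequency; the adjustment lowers the piano string's frequency.
The beat rate rose, so the adjustment moved the piano string further from 686.1 Hz — it was already below the reference.

682.1 Hz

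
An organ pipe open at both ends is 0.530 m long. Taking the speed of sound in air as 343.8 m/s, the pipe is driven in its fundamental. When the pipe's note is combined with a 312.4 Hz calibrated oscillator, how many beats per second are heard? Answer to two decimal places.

11.94 Hz

Open pipe: f_n = n·v/(2L) = 1·343.8/(2·0.530) = 324.3396 Hz.
f_beat = |324.3396 − 312.4| = 11.94 Hz.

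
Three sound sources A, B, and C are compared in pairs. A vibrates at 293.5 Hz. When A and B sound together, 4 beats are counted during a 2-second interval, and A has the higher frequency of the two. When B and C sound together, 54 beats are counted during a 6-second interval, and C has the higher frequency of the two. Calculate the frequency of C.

300.5 Hz

A–B: Beat frequency = 4/2 = 2 Hz.
B is below A, so f_B = 293.5 − 2 = 291.5 Hz.
B–C: Beat frequency = 54/6 = 9 Hz.
C is above B, so f_C = 291.5 + 9 = 300.5 Hz.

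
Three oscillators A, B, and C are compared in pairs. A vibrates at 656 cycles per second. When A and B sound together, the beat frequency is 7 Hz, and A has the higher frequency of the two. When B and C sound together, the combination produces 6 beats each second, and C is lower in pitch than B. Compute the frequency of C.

643 Hz

B is below A, so f_B = 656 − 7 = 649 Hz.
C is below B, so f_C = 649 − 6 = 643 Hz.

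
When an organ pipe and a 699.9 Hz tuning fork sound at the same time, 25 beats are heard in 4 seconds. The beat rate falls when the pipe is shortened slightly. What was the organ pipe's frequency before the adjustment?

693.65 Hz

Beat frequency = 25/4 = 6.25 Hz.
|f − 699.9| = 6.25, so the organ pipe was at either 693.65 Hz or 706.15 Hz.
A shorter pipe has a higher fundamental; the adjustment raises the organ pipe's frequency.
The beat rate fell, so the adjustment moved the organ pipe toward 699.9 Hz — it must have started below the reference.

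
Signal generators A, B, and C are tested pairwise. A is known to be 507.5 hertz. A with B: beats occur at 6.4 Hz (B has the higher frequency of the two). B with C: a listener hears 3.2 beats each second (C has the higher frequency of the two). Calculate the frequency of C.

B is above A, so f_B = 507.5 + 6.4 = 513.9 Hz.
C is above B, so f_C = 513.9 + 3.2 = 517.1 Hz.

517.1 Hz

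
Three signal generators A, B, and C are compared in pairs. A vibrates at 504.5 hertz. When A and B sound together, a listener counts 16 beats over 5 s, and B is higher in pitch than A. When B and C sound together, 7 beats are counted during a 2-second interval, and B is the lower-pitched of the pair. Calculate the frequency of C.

A–B: Beat frequency = 16/5 = 3.2 Hz.
B is above A, so f_B = 504.5 + 3.2 = 507.7 Hz.
B–C: Beat frequency = 7/2 = 3.5 Hz.
C is above B, so f_C = 507.7 + 3.5 = 511.2 Hz.

511.2 Hz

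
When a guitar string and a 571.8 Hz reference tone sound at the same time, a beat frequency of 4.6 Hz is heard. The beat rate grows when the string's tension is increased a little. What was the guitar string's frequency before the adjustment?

576.4 Hz

|f − 571.8| = 4.6, so the guitar string was at either 567.2 Hz or 576.4 Hz.
Higher tension means higher frequency; the adjustment raises the guitar string's frequency.
The beat rate rose, so the adjustment moved the guitar string further from 571.8 Hz — it was already above the reference.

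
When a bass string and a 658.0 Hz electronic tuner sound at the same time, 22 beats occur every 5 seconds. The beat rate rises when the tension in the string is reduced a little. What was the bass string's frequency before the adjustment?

Beat frequency = 22/5 = 4.4 Hz.
|f − 658.0| = 4.4, so the bass string was at either 653.6 Hz or 662.4 Hz.
Lower tension means lower frequency; the adjustment lowers the bass string's frequency.
The beat rate rose, so the adjustment moved the bass string further from 658.0 Hz — it was already below the reference.

653.6 Hz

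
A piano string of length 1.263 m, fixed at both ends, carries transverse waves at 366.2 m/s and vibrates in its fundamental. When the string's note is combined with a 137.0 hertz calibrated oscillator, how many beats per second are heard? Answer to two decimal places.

7.97 Hz

For a string fixed at both ends, f_n = n·v/(2L) = 1·366.2/(2·1.263) = 144.9723 Hz.
f_beat = |144.9723 − 137.0| = 7.97 Hz.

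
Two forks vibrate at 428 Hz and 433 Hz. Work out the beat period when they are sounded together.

0.200 s

f_beat = |428 − 433| = 5 Hz.
Beat period T = 1 / f_beat = 1 / 5 s.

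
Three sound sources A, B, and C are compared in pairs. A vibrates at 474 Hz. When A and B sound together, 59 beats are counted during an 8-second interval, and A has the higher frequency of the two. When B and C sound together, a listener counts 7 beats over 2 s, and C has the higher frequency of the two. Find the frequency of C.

470.125 Hz

A–B: Beat frequency = 59/8 = 7.375 Hz.
B is below A, so f_B = 474 − 7.375 = 466.625 Hz.
B–C: Beat frequency = 7/2 = 3.5 Hz.
C is above B, so f_C = 466.625 + 3.5 = 470.125 Hz.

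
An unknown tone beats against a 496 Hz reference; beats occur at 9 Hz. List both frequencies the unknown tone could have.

|f − 496| = 9, so f = 496 ± 9.

487 Hz or 505 Hz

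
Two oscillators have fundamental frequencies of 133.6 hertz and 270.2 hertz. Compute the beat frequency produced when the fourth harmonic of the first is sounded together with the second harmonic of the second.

6.0 Hz

Fourth harmonic of the first: 4·133.6 = 534.4 Hz.
Second harmonic of the second: 2·270.2 = 540.4 Hz.
f_beat = |534.4 − 540.4| = 6.0 Hz.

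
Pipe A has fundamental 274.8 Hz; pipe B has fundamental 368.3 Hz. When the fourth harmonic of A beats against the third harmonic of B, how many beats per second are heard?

5.7 Hz

Fourth harmonic of the first: 4·274.8 = 1099.2 Hz.
Third harmonic of the second: 3·368.3 = 1104.9 Hz.
f_beat = |1099.2 − 1104.9| = 5.7 Hz.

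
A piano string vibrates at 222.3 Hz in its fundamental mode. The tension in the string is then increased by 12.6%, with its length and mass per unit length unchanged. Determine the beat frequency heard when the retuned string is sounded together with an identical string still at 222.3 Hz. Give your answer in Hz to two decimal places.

13.59 Hz

For a string, f ∝ √T, so the new frequency is 222.3·√1.126 = 235.8895 Hz.
f_beat = |235.8895 − 222.3| = 13.59 Hz.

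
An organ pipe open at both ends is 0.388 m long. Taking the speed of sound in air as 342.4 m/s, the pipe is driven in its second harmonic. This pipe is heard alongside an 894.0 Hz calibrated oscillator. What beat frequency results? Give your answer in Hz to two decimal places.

Open pipe: f_n = n·v/(2L) = 2·342.4/(2·0.388) = 882.4742 Hz.
f_beat = |882.4742 − 894.0| = 11.53 Hz.

11.53 Hz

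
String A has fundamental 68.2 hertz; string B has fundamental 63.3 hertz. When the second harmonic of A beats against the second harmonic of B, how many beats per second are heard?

9.8 Hz

Second harmonic of the first: 2·68.2 = 136.4 Hz.
Second harmonic of the second: 2·63.3 = 126.6 Hz.
f_beat = |136.4 − 126.6| = 9.8 Hz.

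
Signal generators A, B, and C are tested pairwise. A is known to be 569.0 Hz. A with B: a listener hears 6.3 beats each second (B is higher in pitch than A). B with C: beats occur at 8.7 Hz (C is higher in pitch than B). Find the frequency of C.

B is above A, so f_B = 569.0 + 6.3 = 575.3 Hz.
C is above B, so f_C = 575.3 + 8.7 = 584 Hz.

584 Hz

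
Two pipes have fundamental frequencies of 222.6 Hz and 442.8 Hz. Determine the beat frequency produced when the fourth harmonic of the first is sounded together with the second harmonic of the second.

Fourth harmonic of the first: 4·222.6 = 890.4 Hz.
Second harmonic of the second: 2·442.8 = 885.6 Hz.
f_beat = |890.4 − 885.6| = 4.8 Hz.

4.8 Hz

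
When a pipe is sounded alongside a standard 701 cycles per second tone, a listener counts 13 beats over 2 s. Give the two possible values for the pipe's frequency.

Beat frequency = 13/2 = 6.5 Hz.
|f − 701| = 6.5, so f = 701 ± 6.5.

694.5 Hz or 707.5 Hz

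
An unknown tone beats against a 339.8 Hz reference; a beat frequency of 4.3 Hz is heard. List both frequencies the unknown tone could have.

335.5 Hz or 344.1 Hz

|f − 339.8| = 4.3, so f = 339.8 ± 4.3.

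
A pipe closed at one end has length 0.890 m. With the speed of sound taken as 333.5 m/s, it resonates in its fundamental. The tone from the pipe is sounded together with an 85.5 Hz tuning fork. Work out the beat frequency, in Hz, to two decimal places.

Closed pipe (odd harmonics): f_n = n·v/(4L) = 1·333.5/(4·0.890) = 93.6798 Hz.
f_beat = |93.6798 − 85.5| = 8.18 Hz.

8.18 Hz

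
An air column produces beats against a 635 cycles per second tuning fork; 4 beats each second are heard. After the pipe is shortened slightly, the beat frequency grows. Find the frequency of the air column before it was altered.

639 Hz

|f − 635| = 4, so the air column was at either 631 Hz or 639 Hz.
A shorter pipe has a higher fundamental; the adjustment raises the air column's frequency.
The beat rate rose, so the adjustment moved the air column further from 635 Hz — it was already above the reference.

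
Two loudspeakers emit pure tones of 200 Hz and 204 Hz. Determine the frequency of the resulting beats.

4 Hz

Beats arise from superposition of two nearby frequencies; the beat rate is |f₁ − f₂|.
|200 − 204| = 4 Hz.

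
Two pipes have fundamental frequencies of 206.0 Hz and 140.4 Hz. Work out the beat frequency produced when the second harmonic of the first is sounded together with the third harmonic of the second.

Second harmonic of the first: 2·206.0 = 412.0 Hz.
Third harmonic of the second: 3·140.4 = 421.2 Hz.
f_beat = |412.0 − 421.2| = 9.2 Hz.

9.2 Hz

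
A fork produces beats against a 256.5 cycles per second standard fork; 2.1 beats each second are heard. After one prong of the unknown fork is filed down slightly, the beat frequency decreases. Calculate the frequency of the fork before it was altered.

254.4 Hz

|f − 256.5| = 2.1, so the fork was at either 254.4 Hz or 258.6 Hz.
Filing a prong removes mass and raises the fork's frequency; the adjustment raises the fork's frequency.
The beat rate fell, so the adjustment moved the fork toward 256.5 Hz — it must have started below the reference.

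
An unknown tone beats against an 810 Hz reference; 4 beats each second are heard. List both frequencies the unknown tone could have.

|f − 810| = 4, so f = 810 ± 4.

806 Hz or 814 Hz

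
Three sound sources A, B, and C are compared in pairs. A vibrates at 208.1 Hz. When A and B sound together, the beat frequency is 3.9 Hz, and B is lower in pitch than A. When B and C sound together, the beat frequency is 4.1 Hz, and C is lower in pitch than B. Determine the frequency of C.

200.1 Hz

B is below A, so f_B = 208.1 − 3.9 = 204.2 Hz.
C is below B, so f_C = 204.2 − 4.1 = 200.1 Hz.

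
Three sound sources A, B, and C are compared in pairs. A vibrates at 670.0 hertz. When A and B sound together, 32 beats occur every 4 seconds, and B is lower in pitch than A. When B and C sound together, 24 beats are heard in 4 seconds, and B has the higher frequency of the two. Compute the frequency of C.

A–B: Beat frequency = 32/4 = 8 Hz.
B is below A, so f_B = 670.0 − 8 = 662 Hz.
B–C: Beat frequency = 24/4 = 6 Hz.
C is below B, so f_C = 662 − 6 = 656 Hz.

656 Hz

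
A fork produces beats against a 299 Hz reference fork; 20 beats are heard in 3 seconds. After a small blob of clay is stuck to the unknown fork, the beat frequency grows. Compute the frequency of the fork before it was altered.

292.3333 Hz

Beat frequency = 20/3 = 6.6667 Hz.
|f − 299| = 6.6667, so the fork was at either 292.3333 Hz or 305.6667 Hz.
Adding mass to a fork lowers its frequency; the adjustment lowers the fork's frequency.
The beat rate rose, so the adjustment moved the fork further from 299 Hz — it was already below the reference.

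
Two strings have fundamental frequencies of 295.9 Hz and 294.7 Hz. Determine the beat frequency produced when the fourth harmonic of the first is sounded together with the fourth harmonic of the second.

Fourth harmonic of the first: 4·295.9 = 1183.6 Hz.
Fourth harmonic of the second: 4·294.7 = 1178.8 Hz.
f_beat = |1183.6 − 1178.8| = 4.8 Hz.

4.8 Hz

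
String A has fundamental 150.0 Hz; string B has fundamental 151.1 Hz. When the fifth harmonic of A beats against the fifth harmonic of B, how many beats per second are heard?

5.5 Hz

Fifth harmonic of the first: 5·150.0 = 750.0 Hz.
Fifth harmonic of the second: 5·151.1 = 755.5 Hz.
f_beat = |750.0 − 755.5| = 5.5 Hz.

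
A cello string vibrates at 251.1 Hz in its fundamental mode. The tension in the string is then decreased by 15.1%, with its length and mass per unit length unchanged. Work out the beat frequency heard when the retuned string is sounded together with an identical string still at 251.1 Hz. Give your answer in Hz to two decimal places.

19.73 Hz

For a string, f ∝ √T, so the new frequency is 251.1·√0.849 = 231.3665 Hz.
f_beat = |231.3665 − 251.1| = 19.73 Hz.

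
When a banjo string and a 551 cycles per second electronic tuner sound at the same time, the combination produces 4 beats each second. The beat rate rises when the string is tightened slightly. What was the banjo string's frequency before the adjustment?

555 Hz

|f − 551| = 4, so the banjo string was at either 547 Hz or 555 Hz.
Increasing tension raises a string's frequency; the adjustment raises the banjo string's frequency.
The beat rate rose, so the adjustment moved the banjo string further from 551 Hz — it was already above the reference.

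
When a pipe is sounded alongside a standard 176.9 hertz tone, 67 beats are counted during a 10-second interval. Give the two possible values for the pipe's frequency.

Beat frequency = 67/10 = 6.7 Hz.
|f − 176.9| = 6.7, so f = 176.9 ± 6.7.

170.2 Hz or 183.6 Hz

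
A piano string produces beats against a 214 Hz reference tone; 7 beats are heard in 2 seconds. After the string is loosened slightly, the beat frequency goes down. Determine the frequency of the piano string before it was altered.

217.5 Hz

Beat frequency = 7/2 = 3.5 Hz.
|f − 214| = 3.5, so the piano string was at either 210.5 Hz or 217.5 Hz.
Reducing tension lowers a string's frequency; the adjustment lowers the piano string's frequency.
The beat rate fell, so the adjustment moved the piano string toward 214 Hz — it must have started above the reference.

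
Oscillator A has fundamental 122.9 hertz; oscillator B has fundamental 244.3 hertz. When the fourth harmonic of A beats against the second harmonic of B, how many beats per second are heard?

Fourth harmonic of the first: 4·122.9 = 491.6 Hz.
Second harmonic of the second: 2·244.3 = 488.6 Hz.
f_beat = |491.6 − 488.6| = 3.0 Hz.

3.0 Hz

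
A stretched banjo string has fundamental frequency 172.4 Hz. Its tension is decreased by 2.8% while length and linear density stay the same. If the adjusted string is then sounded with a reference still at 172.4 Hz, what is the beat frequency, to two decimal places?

2.43 Hz

For a string, f ∝ √T, so the new frequency is 172.4·√0.972 = 169.9693 Hz.
f_beat = |169.9693 − 172.4| = 2.43 Hz.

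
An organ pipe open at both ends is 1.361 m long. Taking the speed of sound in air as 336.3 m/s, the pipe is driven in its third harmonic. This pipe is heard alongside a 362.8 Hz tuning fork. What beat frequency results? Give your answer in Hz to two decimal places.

7.85 Hz

Open pipe: f_n = n·v/(2L) = 3·336.3/(2·1.361) = 370.6466 Hz.
f_beat = |370.6466 − 362.8| = 7.85 Hz.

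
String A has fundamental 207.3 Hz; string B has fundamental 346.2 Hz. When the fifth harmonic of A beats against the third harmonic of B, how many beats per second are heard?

2.1 Hz

Fifth harmonic of the first: 5·207.3 = 1036.5 Hz.
Third harmonic of the second: 3·346.2 = 1038.6 Hz.
f_beat = |1036.5 − 1038.6| = 2.1 Hz.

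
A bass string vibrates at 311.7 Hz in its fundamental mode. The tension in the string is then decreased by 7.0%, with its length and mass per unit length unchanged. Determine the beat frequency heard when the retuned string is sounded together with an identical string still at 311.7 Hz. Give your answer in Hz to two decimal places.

For a string, f ∝ √T, so the new frequency is 311.7·√0.930 = 300.5926 Hz.
f_beat = |300.5926 − 311.7| = 11.11 Hz.

11.11 Hz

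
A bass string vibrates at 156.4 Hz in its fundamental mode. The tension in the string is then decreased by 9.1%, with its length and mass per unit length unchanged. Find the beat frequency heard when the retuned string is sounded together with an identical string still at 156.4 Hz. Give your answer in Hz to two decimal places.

7.29 Hz

For a string, f ∝ √T, so the new frequency is 156.4·√0.909 = 149.1141 Hz.
f_beat = |149.1141 − 156.4| = 7.29 Hz.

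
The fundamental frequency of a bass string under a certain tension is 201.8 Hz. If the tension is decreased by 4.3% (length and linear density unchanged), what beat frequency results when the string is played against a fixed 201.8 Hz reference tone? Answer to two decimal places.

For a string, f ∝ √T, so the new frequency is 201.8·√0.957 = 197.4136 Hz.
f_beat = |197.4136 − 201.8| = 4.39 Hz.

4.39 Hz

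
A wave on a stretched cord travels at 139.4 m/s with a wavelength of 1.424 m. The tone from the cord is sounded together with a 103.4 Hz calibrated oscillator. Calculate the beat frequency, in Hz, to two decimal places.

Source frequency f = v/λ = 139.4/1.424 = 97.8933 Hz.
f_beat = |97.8933 − 103.4| = 5.51 Hz.

5.51 Hz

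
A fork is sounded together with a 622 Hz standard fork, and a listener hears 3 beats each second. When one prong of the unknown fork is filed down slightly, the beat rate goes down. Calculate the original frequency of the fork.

|f − 622| = 3, so the fork was at either 619 Hz or 625 Hz.
Filing a prong removes mass and raises the fork's frequency; the adjustment raises the fork's frequency.
The beat rate fell, so the adjustment moved the fork toward 622 Hz — it must have started below the reference.

619 Hz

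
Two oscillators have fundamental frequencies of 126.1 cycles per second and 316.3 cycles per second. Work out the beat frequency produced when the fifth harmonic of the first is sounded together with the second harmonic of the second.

2.1 Hz

Fifth harmonic of the first: 5·126.1 = 630.5 Hz.
Second harmonic of the second: 2·316.3 = 632.6 Hz.
f_beat = |630.5 − 632.6| = 2.1 Hz.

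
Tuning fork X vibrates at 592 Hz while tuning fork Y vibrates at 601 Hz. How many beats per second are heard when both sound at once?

f_beat = |f₁ − f₂|.
|592 − 601| = 9 Hz.

9 Hz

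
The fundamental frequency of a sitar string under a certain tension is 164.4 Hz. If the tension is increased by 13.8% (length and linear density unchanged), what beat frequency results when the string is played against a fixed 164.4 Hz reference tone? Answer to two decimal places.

10.98 Hz

For a string, f ∝ √T, so the new frequency is 164.4·√1.138 = 175.3771 Hz.
f_beat = |175.3771 − 164.4| = 10.98 Hz.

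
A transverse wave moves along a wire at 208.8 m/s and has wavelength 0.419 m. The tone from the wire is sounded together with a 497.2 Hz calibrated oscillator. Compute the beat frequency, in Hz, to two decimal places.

Source frequency f = v/λ = 208.8/0.419 = 498.3294 Hz.
f_beat = |498.3294 − 497.2| = 1.13 Hz.

1.13 Hz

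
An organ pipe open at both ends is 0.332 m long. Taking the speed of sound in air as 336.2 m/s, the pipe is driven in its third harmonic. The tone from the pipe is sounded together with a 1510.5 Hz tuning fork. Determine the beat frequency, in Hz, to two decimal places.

8.48 Hz

Open pipe: f_n = n·v/(2L) = 3·336.2/(2·0.332) = 1518.9759 Hz.
f_beat = |1518.9759 − 1510.5| = 8.48 Hz.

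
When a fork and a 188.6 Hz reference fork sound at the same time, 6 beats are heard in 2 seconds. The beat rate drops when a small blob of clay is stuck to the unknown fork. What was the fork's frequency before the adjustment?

191.6 Hz

Beat frequency = 6/2 = 3 Hz.
|f − 188.6| = 3, so the fork was at either 185.6 Hz or 191.6 Hz.
Adding mass to a fork lowers its frequency; the adjustment lowers the fork's frequency.
The beat rate fell, so the adjustment moved the fork toward 188.6 Hz — it must have started above the reference.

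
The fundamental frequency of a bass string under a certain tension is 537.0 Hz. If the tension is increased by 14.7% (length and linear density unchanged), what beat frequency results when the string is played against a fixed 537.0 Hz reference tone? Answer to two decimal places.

For a string, f ∝ √T, so the new frequency is 537.0·√1.147 = 575.1167 Hz.
f_beat = |575.1167 − 537.0| = 38.12 Hz.

38.12 Hz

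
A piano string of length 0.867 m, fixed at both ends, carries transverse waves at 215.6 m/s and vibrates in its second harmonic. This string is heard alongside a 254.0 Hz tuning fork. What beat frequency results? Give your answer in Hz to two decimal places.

5.33 Hz

For a string fixed at both ends, f_n = n·v/(2L) = 2·215.6/(2·0.867) = 248.6736 Hz.
f_beat = |248.6736 − 254.0| = 5.33 Hz.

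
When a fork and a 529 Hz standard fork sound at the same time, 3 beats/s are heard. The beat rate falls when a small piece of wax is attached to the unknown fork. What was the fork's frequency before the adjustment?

532 Hz

|f − 529| = 3, so the fork was at either 526 Hz or 532 Hz.
Loading a fork with wax lowers its frequency; the adjustment lowers the fork's frequency.
The beat rate fell, so the adjustment moved the fork toward 529 Hz — it must have started above the reference.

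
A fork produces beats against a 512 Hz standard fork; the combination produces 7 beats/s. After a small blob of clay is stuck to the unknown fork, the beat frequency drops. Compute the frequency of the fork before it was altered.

|f − 512| = 7, so the fork was at either 505 Hz or 519 Hz.
Adding mass to a fork lowers its frequency; the adjustment lowers the fork's frequency.
The beat rate fell, so the adjustment moved the fork toward 512 Hz — it must have started above the reference.

519 Hz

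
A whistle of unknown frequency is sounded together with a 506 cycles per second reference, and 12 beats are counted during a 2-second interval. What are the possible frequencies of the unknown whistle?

Beat frequency = 12/2 = 6 Hz.
|f − 506| = 6, so f = 506 ± 6.

500 Hz or 512 Hz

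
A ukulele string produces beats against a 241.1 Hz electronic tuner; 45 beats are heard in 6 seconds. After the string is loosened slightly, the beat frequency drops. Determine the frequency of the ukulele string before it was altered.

248.6 Hz

Beat frequency = 45/6 = 7.5 Hz.
|f − 241.1| = 7.5, so the ukulele string was at either 233.6 Hz or 248.6 Hz.
Reducing tension lowers a string's frequency; the adjustment lowers the ukulele string's frequency.
The beat rate fell, so the adjustment moved the ukulele string toward 241.1 Hz — it must have started above the reference.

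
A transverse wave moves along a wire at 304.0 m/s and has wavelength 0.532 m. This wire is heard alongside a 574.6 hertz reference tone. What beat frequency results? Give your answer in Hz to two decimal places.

3.17 Hz

Source frequency f = v/λ = 304.0/0.532 = 571.4286 Hz.
f_beat = |571.4286 − 574.6| = 3.17 Hz.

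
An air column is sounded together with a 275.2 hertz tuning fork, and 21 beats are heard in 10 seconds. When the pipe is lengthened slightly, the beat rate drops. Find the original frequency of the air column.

Beat frequency = 21/10 = 2.1 Hz.
|f − 275.2| = 2.1, so the air column was at either 273.1 Hz or 277.3 Hz.
A longer pipe has a lower fundamental; the adjustment lowers the air column's frequency.
The beat rate fell, so the adjustment moved the air column toward 275.2 Hz — it must have started above the reference.

277.3 Hz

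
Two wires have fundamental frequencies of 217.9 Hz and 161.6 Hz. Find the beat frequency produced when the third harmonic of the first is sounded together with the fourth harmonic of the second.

7.3 Hz

Third harmonic of the first: 3·217.9 = 653.7 Hz.
Fourth harmonic of the second: 4·161.6 = 646.4 Hz.
f_beat = |653.7 − 646.4| = 7.3 Hz.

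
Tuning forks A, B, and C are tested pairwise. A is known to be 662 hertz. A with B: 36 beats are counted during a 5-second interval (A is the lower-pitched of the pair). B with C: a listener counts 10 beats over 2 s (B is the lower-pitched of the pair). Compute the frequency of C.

674.2 Hz

A–B: Beat frequency = 36/5 = 7.2 Hz.
B is above A, so f_B = 662 + 7.2 = 669.2 Hz.
B–C: Beat frequency = 10/2 = 5 Hz.
C is above B, so f_C = 669.2 + 5 = 674.2 Hz.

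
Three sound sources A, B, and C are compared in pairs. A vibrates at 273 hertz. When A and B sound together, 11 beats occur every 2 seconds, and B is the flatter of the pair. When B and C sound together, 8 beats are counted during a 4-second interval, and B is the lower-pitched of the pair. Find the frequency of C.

269.5 Hz

A–B: Beat frequency = 11/2 = 5.5 Hz.
B is below A, so f_B = 273 − 5.5 = 267.5 Hz.
B–C: Beat frequency = 8/4 = 2 Hz.
C is above B, so f_C = 267.5 + 2 = 269.5 Hz.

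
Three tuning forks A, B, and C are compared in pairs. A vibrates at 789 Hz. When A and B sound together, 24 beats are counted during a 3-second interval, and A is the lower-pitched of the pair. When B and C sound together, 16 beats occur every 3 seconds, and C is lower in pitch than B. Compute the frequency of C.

A–B: Beat frequency = 24/3 = 8 Hz.
B is above A, so f_B = 789 + 8 = 797 Hz.
B–C: Beat frequency = 16/3 = 5.3333 Hz.
C is below B, so f_C = 797 − 5.3333 = 791.6667 Hz.

791.6667 Hz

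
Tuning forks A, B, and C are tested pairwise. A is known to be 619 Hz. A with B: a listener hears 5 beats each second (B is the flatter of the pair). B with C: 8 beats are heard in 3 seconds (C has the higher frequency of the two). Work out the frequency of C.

B is below A, so f_B = 619 − 5 = 614 Hz.
B–C: Beat frequency = 8/3 = 2.6667 Hz.
C is above B, so f_C = 614 + 2.6667 = 616.6667 Hz.

616.6667 Hz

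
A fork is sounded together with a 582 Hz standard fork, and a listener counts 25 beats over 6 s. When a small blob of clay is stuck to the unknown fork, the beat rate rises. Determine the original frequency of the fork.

577.8333 Hz

Beat frequency = 25/6 = 4.1667 Hz.
|f − 582| = 4.1667, so the fork was at either 577.8333 Hz or 586.1667 Hz.
Adding mass to a fork lowers its frequency; the adjustment lowers the fork's frequency.
The beat rate rose, so the adjustment moved the fork further from 582 Hz — it was already below the reference.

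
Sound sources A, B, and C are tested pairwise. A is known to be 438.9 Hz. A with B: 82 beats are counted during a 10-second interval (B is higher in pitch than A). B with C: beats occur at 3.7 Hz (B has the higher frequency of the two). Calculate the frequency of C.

A–B: Beat frequency = 82/10 = 8.2 Hz.
B is above A, so f_B = 438.9 + 8.2 = 447.1 Hz.
C is below B, so f_C = 447.1 − 3.7 = 443.4 Hz.

443.4 Hz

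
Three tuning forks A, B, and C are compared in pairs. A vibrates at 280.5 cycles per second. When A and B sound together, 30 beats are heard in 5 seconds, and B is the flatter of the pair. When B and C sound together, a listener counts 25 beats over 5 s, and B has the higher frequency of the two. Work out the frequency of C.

269.5 Hz

A–B: Beat frequency = 30/5 = 6 Hz.
B is below A, so f_B = 280.5 − 6 = 274.5 Hz.
B–C: Beat frequency = 25/5 = 5 Hz.
C is below B, so f_C = 274.5 − 5 = 269.5 Hz.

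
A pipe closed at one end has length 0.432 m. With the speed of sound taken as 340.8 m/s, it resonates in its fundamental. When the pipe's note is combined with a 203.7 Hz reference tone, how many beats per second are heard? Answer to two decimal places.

Closed pipe (odd harmonics): f_n = n·v/(4L) = 1·340.8/(4·0.432) = 197.2222 Hz.
f_beat = |197.2222 − 203.7| = 6.48 Hz.

6.48 Hz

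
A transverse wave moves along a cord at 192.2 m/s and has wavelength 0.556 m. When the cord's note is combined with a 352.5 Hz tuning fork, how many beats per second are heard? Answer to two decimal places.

Source frequency f = v/λ = 192.2/0.556 = 345.6835 Hz.
f_beat = |345.6835 − 352.5| = 6.82 Hz.

6.82 Hz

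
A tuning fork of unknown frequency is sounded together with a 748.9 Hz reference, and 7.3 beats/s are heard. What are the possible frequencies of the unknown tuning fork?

|f − 748.9| = 7.3, so f = 748.9 ± 7.3.

741.6 Hz or 756.2 Hz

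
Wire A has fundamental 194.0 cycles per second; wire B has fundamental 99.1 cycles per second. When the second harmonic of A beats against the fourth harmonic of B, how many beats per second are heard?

Second harmonic of the first: 2·194.0 = 388.0 Hz.
Fourth harmonic of the second: 4·99.1 = 396.4 Hz.
f_beat = |388.0 − 396.4| = 8.4 Hz.

8.4 Hz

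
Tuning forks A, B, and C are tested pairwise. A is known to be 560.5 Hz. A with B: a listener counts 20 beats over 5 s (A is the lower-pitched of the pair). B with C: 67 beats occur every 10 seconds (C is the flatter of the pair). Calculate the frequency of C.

557.8 Hz

A–B: Beat frequency = 20/5 = 4 Hz.
B is above A, so f_B = 560.5 + 4 = 564.5 Hz.
B–C: Beat frequency = 67/10 = 6.7 Hz.
C is below B, so f_C = 564.5 − 6.7 = 557.8 Hz.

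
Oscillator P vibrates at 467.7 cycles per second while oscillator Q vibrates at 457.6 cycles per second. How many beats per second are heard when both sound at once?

Beats arise from superposition of two nearby frequencies; the beat rate is |f₁ − f₂|.
|467.7 − 457.6| = 10.1 Hz.

10.1 Hz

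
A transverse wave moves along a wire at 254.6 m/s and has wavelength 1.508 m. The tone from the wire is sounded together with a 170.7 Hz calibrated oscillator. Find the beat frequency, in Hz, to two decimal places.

1.87 Hz

Source frequency f = v/λ = 254.6/1.508 = 168.8329 Hz.
f_beat = |168.8329 − 170.7| = 1.87 Hz.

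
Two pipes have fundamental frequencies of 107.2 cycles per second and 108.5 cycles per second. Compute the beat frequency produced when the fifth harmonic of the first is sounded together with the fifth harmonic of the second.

6.5 Hz

Fifth harmonic of the first: 5·107.2 = 536.0 Hz.
Fifth harmonic of the second: 5·108.5 = 542.5 Hz.
f_beat = |536.0 − 542.5| = 6.5 Hz.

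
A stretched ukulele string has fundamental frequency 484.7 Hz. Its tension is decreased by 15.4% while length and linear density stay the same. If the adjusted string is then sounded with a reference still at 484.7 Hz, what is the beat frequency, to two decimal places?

For a string, f ∝ √T, so the new frequency is 484.7·√0.846 = 445.8186 Hz.
f_beat = |445.8186 − 484.7| = 38.88 Hz.

38.88 Hz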